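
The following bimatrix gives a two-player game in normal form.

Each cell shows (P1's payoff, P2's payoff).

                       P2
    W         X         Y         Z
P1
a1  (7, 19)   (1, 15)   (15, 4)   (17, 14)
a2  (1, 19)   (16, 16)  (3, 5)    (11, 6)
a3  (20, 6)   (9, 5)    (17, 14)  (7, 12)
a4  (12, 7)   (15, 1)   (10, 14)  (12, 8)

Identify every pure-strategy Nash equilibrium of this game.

(a3, Y)

(a1, W): P1 can switch to a3 (7 → 20). Not NE.
(a1, X): P1 can switch to a2 (1 → 16). Not NE.
(a1, Y): P1 can switch to a3 (15 → 17). Not NE.
(a1, Z): P2 can switch to W (14 → 19). Not NE.
(a2, W): P1 can switch to a1 (1 → 7). Not NE.
(a2, X): P2 can switch to W (16 → 19). Not NE.
(a2, Y): P1 can switch to a1 (3 → 15). Not NE.
(a2, Z): P1 can switch to a1 (11 → 17). Not NE.
(a3, W): P2 can switch to Y (6 → 14). Not NE.
(a3, X): P1 can switch to a2 (9 → 16). Not NE.
(a3, Y): P1 gets 17, best alternative 15; P2 gets 14, best alternative 12. No profitable deviation — NE.
(a3, Z): P1 can switch to a1 (7 → 17). Not NE.
(a4, W): P1 can switch to a3 (12 → 20). Not NE.
(The remaining 3 profiles each have a profitable deviation by the same check.)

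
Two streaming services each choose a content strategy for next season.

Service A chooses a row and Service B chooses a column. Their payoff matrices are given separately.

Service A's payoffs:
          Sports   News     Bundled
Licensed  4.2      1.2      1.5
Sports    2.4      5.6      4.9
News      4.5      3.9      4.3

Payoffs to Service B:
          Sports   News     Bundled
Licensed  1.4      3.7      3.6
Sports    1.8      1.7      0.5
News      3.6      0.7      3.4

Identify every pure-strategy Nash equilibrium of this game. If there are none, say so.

For each strategy profile, look for a profitable unilateral deviation.
(Licensed, Sports): Service A can switch to News (4.2 → 4.5). Not NE.
(Licensed, News): Service A can switch to Sports (1.2 → 5.6). Not NE.
(Licensed, Bundled): Service A can switch to Sports (1.5 → 4.9). Not NE.
(Sports, Sports): Service A can switch to Licensed (2.4 → 4.2). Not NE.
(Sports, News): Service B can switch to Sports (1.7 → 1.8). Not NE.
(Sports, Bundled): Service B can switch to Sports (0.5 → 1.8). Not NE.
(News, Sports): Service A gets 4.5, best alternative 4.2; Service B gets 3.6, best alternative 3.4. No profitable deviation — NE.
(The remaining 2 profiles each have a profitable deviation by the same check.)

The unique pure-strategy Nash equilibrium is (News, Sports).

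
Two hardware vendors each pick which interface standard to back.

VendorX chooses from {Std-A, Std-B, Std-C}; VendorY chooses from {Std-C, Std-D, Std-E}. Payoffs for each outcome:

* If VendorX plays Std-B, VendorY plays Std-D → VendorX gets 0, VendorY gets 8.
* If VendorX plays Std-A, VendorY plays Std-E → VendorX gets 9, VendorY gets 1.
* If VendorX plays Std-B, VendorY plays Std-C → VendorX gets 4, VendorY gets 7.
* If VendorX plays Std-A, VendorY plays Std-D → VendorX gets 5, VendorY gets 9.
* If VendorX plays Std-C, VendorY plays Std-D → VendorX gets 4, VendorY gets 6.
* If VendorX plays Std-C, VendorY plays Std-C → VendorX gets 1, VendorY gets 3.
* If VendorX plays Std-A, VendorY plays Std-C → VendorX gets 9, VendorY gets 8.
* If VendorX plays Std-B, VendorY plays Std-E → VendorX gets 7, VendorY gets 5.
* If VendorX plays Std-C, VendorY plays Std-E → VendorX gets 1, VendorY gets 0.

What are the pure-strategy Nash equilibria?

For each player, find the best response to each opponent profile; mutual best responses are the pure NE.
VendorX against Std-C: payoffs 9, 4, 1 → best response Std-A.
VendorX against Std-D: payoffs 5, 0, 4 → best response Std-A.
VendorX against Std-E: payoffs 9, 7, 1 → best response Std-A.
VendorY against Std-A: payoffs 8, 9, 1 → best response Std-D.
VendorY against Std-B: payoffs 7, 8, 5 → best response Std-D.
VendorY against Std-C: payoffs 3, 6, 0 → best response Std-D.
Mutual best responses: (Std-A, Std-D).

(Std-A, Std-D)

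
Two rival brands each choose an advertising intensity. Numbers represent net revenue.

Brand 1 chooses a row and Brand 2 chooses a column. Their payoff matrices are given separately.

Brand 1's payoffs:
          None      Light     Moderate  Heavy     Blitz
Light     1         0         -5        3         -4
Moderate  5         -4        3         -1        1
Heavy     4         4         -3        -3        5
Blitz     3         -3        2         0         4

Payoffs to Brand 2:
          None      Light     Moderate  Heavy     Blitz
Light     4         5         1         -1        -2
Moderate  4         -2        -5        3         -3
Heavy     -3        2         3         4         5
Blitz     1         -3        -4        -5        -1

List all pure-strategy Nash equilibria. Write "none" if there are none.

(Moderate, None) and (Heavy, Blitz)

Brand 1 against None: payoffs 1, 5, 4, 3 → best response Moderate.
Brand 1 against Light: payoffs 0, -4, 4, -3 → best response Heavy.
Brand 1 against Moderate: payoffs -5, 3, -3, 2 → best response Moderate.
Brand 1 against Heavy: payoffs 3, -1, -3, 0 → best response Light.
Brand 1 against Blitz: payoffs -4, 1, 5, 4 → best response Heavy.
Brand 2 against Light: payoffs 4, 5, 1, -1, -2 → best response Light.
Brand 2 against Moderate: payoffs 4, -2, -5, 3, -3 → best response None.
Brand 2 against Heavy: payoffs -3, 2, 3, 4, 5 → best response Blitz.
Brand 2 against Blitz: payoffs 1, -3, -4, -5, -1 → best response None.
Mutual best responses: (Moderate, None); (Heavy, Blitz).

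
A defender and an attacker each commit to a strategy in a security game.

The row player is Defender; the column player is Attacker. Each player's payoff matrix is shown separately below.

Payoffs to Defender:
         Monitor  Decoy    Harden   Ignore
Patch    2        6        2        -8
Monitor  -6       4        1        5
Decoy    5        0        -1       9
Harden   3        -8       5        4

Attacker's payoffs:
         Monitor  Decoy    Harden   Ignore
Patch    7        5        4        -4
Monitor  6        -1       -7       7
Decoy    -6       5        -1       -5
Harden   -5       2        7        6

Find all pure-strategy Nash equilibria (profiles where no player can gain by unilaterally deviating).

(Harden, Harden)

(Patch, Monitor): Defender can switch to Decoy (2 → 5). Not NE.
(Patch, Decoy): Attacker can switch to Monitor (5 → 7). Not NE.
(Patch, Harden): Defender can switch to Harden (2 → 5). Not NE.
(Patch, Ignore): Defender can switch to Monitor (-8 → 5). Not NE.
(Monitor, Monitor): Defender can switch to Patch (-6 → 2). Not NE.
(Monitor, Decoy): Defender can switch to Patch (4 → 6). Not NE.
(Monitor, Harden): Defender can switch to Patch (1 → 2). Not NE.
(Monitor, Ignore): Defender can switch to Decoy (5 → 9). Not NE.
(Decoy, Monitor): Attacker can switch to Decoy (-6 → 5). Not NE.
(Decoy, Decoy): Defender can switch to Patch (0 → 6). Not NE.
(Decoy, Harden): Defender can switch to Patch (-1 → 2). Not NE.
(Decoy, Ignore): Attacker can switch to Decoy (-5 → 5). Not NE.
(Harden, Harden): Defender gets 5, best alternative 2; Attacker gets 7, best alternative 6. No profitable deviation — NE.
(The remaining 3 profiles each have a profitable deviation by the same check.)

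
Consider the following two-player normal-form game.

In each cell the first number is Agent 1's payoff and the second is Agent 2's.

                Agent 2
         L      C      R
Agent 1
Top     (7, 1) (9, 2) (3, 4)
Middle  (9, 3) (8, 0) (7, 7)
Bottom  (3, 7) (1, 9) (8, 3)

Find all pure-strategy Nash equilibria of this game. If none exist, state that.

(Top, L): Agent 1 can switch to Middle (7 → 9). Not NE.
(Top, C): Agent 2 can switch to R (2 → 4). Not NE.
(Top, R): Agent 1 can switch to Middle (3 → 7). Not NE.
(Middle, L): Agent 2 can switch to R (3 → 7). Not NE.
(Middle, C): Agent 1 can switch to Top (8 → 9). Not NE.
(Middle, R): Agent 1 can switch to Bottom (7 → 8). Not NE.
(Bottom, L): Agent 1 can switch to Top (3 → 7). Not NE.
(Bottom, C): Agent 1 can switch to Top (1 → 9). Not NE.
(The remaining 1 profile has a profitable deviation by the same check.)

There is no pure-strategy Nash equilibrium.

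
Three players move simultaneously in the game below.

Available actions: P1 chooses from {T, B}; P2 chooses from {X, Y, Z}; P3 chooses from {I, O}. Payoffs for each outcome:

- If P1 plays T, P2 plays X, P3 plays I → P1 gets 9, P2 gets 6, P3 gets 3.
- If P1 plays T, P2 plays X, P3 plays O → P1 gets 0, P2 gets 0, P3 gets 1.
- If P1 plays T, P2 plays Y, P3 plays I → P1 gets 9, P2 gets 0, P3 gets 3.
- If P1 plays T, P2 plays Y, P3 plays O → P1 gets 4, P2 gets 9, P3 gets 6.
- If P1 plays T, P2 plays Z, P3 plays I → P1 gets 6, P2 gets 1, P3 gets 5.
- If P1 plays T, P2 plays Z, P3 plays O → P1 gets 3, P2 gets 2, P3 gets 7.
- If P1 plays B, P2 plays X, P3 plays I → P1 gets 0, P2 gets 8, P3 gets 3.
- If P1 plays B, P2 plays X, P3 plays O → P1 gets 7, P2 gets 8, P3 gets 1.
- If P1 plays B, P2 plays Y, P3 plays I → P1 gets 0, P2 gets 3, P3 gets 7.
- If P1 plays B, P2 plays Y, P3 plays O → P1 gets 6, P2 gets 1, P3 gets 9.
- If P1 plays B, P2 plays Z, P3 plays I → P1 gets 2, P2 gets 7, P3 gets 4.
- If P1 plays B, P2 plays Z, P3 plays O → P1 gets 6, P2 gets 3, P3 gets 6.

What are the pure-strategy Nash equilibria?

Pure NE: (T, X, I)

(T, X, I): P1 gets 9, best alternative 0; P2 gets 6, best alternative 1; P3 gets 3, best alternative 1. No profitable deviation — NE.
(T, X, O): P1 can switch to B (0 → 7). Not NE.
(T, Y, I): P2 can switch to X (0 → 6). Not NE.
(T, Y, O): P1 can switch to B (4 → 6). Not NE.
(T, Z, I): P2 can switch to X (1 → 6). Not NE.
(T, Z, O): P1 can switch to B (3 → 6). Not NE.
(B, X, I): P1 can switch to T (0 → 9). Not NE.
(B, X, O): P3 can switch to I (1 → 3). Not NE.
(B, Y, I): P1 can switch to T (0 → 9). Not NE.
(The remaining 3 profiles each have a profitable deviation by the same check.)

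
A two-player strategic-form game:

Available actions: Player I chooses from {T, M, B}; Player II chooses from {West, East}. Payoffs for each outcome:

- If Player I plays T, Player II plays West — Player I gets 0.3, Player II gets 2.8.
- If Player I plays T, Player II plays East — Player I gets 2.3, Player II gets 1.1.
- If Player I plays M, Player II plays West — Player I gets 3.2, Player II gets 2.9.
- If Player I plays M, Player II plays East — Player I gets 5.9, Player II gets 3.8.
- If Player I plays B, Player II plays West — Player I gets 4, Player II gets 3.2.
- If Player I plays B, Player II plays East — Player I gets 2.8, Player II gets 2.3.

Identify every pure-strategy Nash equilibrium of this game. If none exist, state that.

The pure Nash equilibria are (M, East); (B, West).

Player I against West: payoffs 0.3, 3.2, 4 → best response B.
Player I against East: payoffs 2.3, 5.9, 2.8 → best response M.
Player II against T: payoffs 2.8, 1.1 → best response West.
Player II against M: payoffs 2.9, 3.8 → best response East.
Player II against B: payoffs 3.2, 2.3 → best response West.
Mutual best responses: (M, East); (B, West).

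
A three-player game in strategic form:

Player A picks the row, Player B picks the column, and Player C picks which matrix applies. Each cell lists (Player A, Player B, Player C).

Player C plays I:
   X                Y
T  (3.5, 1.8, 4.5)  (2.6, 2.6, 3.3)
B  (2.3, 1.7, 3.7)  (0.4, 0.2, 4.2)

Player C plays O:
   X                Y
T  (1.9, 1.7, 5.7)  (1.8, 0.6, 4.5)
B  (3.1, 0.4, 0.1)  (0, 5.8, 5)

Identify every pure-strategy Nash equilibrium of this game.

Check each profile: it is a Nash equilibrium iff no player can strictly gain by switching unilaterally.
(T, X, I): Player B can switch to Y (1.8 → 2.6). Not NE.
(T, X, O): Player A can switch to B (1.9 → 3.1). Not NE.
(T, Y, I): Player C can switch to O (3.3 → 4.5). Not NE.
(T, Y, O): Player B can switch to X (0.6 → 1.7). Not NE.
(B, X, I): Player A can switch to T (2.3 → 3.5). Not NE.
(B, X, O): Player B can switch to Y (0.4 → 5.8). Not NE.
(B, Y, I): Player A can switch to T (0.4 → 2.6). Not NE.
(B, Y, O): Player A can switch to T (0 → 1.8). Not NE.

This game has no pure Nash equilibrium.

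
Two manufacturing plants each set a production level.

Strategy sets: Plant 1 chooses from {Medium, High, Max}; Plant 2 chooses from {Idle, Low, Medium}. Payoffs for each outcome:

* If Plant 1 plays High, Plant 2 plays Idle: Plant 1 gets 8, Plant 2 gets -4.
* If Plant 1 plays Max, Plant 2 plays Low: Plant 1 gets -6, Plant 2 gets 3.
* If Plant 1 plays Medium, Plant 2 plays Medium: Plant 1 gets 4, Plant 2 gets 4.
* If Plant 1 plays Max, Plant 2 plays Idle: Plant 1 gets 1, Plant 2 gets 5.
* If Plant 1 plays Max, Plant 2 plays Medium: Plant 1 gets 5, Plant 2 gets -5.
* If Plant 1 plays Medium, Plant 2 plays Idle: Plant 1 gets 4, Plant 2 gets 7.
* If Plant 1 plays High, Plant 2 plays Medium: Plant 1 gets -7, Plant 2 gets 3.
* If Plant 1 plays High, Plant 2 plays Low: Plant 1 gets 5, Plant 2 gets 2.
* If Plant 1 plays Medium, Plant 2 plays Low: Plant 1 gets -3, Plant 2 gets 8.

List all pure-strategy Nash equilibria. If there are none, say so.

This game has no pure Nash equilibrium.

Plant 1 against Idle: payoffs 4, 8, 1 → best response High.
Plant 1 against Low: payoffs -3, 5, -6 → best response High.
Plant 1 against Medium: payoffs 4, -7, 5 → best response Max.
Plant 2 against Medium: payoffs 7, 8, 4 → best response Low.
Plant 2 against High: payoffs -4, 2, 3 → best response Medium.
Plant 2 against Max: payoffs 5, 3, -5 → best response Idle.
No profile is a mutual best response for all players.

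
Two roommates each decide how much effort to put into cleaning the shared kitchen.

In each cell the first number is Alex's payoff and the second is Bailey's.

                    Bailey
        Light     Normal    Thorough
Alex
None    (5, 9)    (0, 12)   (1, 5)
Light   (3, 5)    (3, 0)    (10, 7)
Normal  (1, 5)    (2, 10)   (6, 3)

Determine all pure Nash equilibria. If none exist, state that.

Pure NE: (Light, Thorough)

Alex against Light: payoffs 5, 3, 1 → best response None.
Alex against Normal: payoffs 0, 3, 2 → best response Light.
Alex against Thorough: payoffs 1, 10, 6 → best response Light.
Bailey against None: payoffs 9, 12, 5 → best response Normal.
Bailey against Light: payoffs 5, 0, 7 → best response Thorough.
Bailey against Normal: payoffs 5, 10, 3 → best response Normal.
Mutual best responses: (Light, Thorough).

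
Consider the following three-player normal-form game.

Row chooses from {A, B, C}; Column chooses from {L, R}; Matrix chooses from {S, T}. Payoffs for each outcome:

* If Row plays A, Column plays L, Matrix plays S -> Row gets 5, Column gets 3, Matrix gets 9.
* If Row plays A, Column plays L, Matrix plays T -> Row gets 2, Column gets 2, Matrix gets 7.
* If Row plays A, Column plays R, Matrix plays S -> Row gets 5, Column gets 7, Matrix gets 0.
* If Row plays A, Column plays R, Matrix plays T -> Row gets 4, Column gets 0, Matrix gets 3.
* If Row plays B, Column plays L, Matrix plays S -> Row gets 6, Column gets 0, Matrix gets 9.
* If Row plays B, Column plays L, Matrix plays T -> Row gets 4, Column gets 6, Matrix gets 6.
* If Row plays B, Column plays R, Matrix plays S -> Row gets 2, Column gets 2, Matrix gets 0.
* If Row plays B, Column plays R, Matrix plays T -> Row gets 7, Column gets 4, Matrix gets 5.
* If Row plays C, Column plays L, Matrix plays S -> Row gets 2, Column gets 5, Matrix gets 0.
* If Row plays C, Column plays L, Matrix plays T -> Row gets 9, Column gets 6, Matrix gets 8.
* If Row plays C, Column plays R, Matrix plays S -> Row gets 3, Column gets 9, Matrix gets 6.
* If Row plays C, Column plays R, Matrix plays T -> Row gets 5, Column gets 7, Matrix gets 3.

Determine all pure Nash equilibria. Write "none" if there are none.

(A, L, S): Row can switch to B (5 → 6). Not NE.
(A, L, T): Row can switch to B (2 → 4). Not NE.
(A, R, S): Matrix can switch to T (0 → 3). Not NE.
(A, R, T): Row can switch to B (4 → 7). Not NE.
(B, L, S): Column can switch to R (0 → 2). Not NE.
(B, L, T): Row can switch to C (4 → 9). Not NE.
(B, R, S): Row can switch to A (2 → 5). Not NE.
(B, R, T): Column can switch to L (4 → 6). Not NE.
(C, L, S): Row can switch to A (2 → 5). Not NE.
(C, L, T): Column can switch to R (6 → 7). Not NE.
(C, R, S): Row can switch to A (3 → 5). Not NE.
(C, R, T): Row can switch to B (5 → 7). Not NE.

No pure-strategy Nash equilibrium.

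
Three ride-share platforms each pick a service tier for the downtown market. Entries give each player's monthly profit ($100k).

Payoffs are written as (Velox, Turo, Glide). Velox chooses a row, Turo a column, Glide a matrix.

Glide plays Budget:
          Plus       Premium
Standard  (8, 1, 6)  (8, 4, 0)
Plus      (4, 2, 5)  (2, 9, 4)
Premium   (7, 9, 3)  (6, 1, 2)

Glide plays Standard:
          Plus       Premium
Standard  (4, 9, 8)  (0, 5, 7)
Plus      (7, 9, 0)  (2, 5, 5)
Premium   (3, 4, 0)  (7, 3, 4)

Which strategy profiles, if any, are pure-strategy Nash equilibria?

Velox against (Plus, Budget): payoffs 8, 4, 7 → best response Standard.
Velox against (Plus, Standard): payoffs 4, 7, 3 → best response Plus.
Velox against (Premium, Budget): payoffs 8, 2, 6 → best response Standard.
Velox against (Premium, Standard): payoffs 0, 2, 7 → best response Premium.
Turo against (Standard, Budget): payoffs 1, 4 → best response Premium.
Turo against (Standard, Standard): payoffs 9, 5 → best response Plus.
Turo against (Plus, Budget): payoffs 2, 9 → best response Premium.
Turo against (Plus, Standard): payoffs 9, 5 → best response Plus.
Turo against (Premium, Budget): payoffs 9, 1 → best response Plus.
Turo against (Premium, Standard): payoffs 4, 3 → best response Plus.
Glide against (Standard, Plus): payoffs 6, 8 → best response Standard.
Glide against (Standard, Premium): payoffs 0, 7 → best response Standard.
Glide against (Plus, Plus): payoffs 5, 0 → best response Budget.
Glide against (Plus, Premium): payoffs 4, 5 → best response Standard.
Glide against (Premium, Plus): payoffs 3, 0 → best response Budget.
Glide against (Premium, Premium): payoffs 2, 4 → best response Standard.
No profile is a mutual best response for all players.

none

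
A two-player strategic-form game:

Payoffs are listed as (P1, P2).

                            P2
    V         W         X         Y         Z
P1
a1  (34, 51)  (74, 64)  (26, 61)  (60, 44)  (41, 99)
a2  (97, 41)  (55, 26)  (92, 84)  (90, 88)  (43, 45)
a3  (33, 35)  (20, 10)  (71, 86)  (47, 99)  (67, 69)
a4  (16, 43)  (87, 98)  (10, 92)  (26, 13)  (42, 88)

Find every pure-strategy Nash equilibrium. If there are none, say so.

Check each profile: it is a Nash equilibrium iff no player can strictly gain by switching unilaterally.
(a1, V): P1 can switch to a2 (34 → 97). Not NE.
(a1, W): P1 can switch to a4 (74 → 87). Not NE.
(a1, X): P1 can switch to a2 (26 → 92). Not NE.
(a1, Y): P1 can switch to a2 (60 → 90). Not NE.
(a1, Z): P1 can switch to a2 (41 → 43). Not NE.
(a2, V): P2 can switch to X (41 → 84). Not NE.
(a2, W): P1 can switch to a1 (55 → 74). Not NE.
(a2, X): P2 can switch to Y (84 → 88). Not NE.
(a2, Y): P1 gets 90, best alternative 60; P2 gets 88, best alternative 84. No profitable deviation — NE.
(a2, Z): P1 can switch to a3 (43 → 67). Not NE.
(a3, V): P1 can switch to a1 (33 → 34). Not NE.
(a4, W): P1 gets 87, best alternative 74; P2 gets 98, best alternative 92. No profitable deviation — NE.
(The remaining 8 profiles each have a profitable deviation by the same check.)

The pure Nash equilibria are (a2, Y); (a4, W).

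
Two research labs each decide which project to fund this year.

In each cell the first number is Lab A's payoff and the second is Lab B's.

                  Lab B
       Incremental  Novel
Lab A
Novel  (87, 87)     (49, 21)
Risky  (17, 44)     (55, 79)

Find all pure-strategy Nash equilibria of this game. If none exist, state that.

Pure-strategy Nash equilibria: (Novel, Incremental); (Risky, Novel)

For each strategy profile, look for a profitable unilateral deviation.
(Novel, Incremental): Lab A gets 87, best alternative 17; Lab B gets 87, best alternative 21. No profitable deviation — NE.
(Novel, Novel): Lab A can switch to Risky (49 → 55). Not NE.
(Risky, Incremental): Lab A can switch to Novel (17 → 87). Not NE.
(Risky, Novel): Lab A gets 55, best alternative 49; Lab B gets 79, best alternative 44. No profitable deviation — NE.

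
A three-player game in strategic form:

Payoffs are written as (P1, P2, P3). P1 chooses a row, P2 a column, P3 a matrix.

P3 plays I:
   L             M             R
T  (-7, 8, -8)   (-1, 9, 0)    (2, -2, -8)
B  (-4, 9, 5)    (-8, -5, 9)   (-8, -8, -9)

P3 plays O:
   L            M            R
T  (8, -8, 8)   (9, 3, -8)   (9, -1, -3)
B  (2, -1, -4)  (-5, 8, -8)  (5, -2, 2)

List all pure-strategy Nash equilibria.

The pure Nash equilibria are (T, M, I) and (B, L, I).

(T, L, I): P1 can switch to B (-7 → -4). Not NE.
(T, L, O): P2 can switch to M (-8 → 3). Not NE.
(T, M, I): P1 gets -1, best alternative -8; P2 gets 9, best alternative 8; P3 gets 0, best alternative -8. No profitable deviation — NE.
(T, M, O): P3 can switch to I (-8 → 0). Not NE.
(T, R, I): P2 can switch to L (-2 → 8). Not NE.
(T, R, O): P2 can switch to M (-1 → 3). Not NE.
(B, L, I): P1 gets -4, best alternative -7; P2 gets 9, best alternative -5; P3 gets 5, best alternative -4. No profitable deviation — NE.
(B, L, O): P1 can switch to T (2 → 8). Not NE.
(The remaining 4 profiles each have a profitable deviation by the same check.)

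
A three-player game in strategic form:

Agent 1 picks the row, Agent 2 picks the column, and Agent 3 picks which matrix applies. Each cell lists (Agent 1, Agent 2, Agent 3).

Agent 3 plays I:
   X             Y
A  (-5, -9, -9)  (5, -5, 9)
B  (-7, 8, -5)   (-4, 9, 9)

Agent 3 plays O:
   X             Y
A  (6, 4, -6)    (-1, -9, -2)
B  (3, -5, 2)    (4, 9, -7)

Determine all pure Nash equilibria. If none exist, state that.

The pure Nash equilibria are (A, X, O); (A, Y, I).

Check each profile: it is a Nash equilibrium iff no player can strictly gain by switching unilaterally.
(A, X, I): Agent 2 can switch to Y (-9 → -5). Not NE.
(A, X, O): Agent 1 gets 6, best alternative 3; Agent 2 gets 4, best alternative -9; Agent 3 gets -6, best alternative -9. No profitable deviation — NE.
(A, Y, I): Agent 1 gets 5, best alternative -4; Agent 2 gets -5, best alternative -9; Agent 3 gets 9, best alternative -2. No profitable deviation — NE.
(A, Y, O): Agent 1 can switch to B (-1 → 4). Not NE.
(B, X, I): Agent 1 can switch to A (-7 → -5). Not NE.
(B, X, O): Agent 1 can switch to A (3 → 6). Not NE.
(B, Y, I): Agent 1 can switch to A (-4 → 5). Not NE.
(B, Y, O): Agent 3 can switch to I (-7 → 9). Not NE.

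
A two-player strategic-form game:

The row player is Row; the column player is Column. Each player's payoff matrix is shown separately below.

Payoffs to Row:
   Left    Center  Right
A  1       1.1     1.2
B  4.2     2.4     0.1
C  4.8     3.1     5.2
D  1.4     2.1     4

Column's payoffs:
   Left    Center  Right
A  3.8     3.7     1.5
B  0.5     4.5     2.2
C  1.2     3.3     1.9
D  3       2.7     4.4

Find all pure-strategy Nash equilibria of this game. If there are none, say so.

Check each profile: it is a Nash equilibrium iff no player can strictly gain by switching unilaterally.
(A, Left): Row can switch to B (1 → 4.2). Not NE.
(A, Center): Row can switch to B (1.1 → 2.4). Not NE.
(A, Right): Row can switch to C (1.2 → 5.2). Not NE.
(B, Left): Row can switch to C (4.2 → 4.8). Not NE.
(B, Center): Row can switch to C (2.4 → 3.1). Not NE.
(B, Right): Row can switch to A (0.1 → 1.2). Not NE.
(C, Left): Column can switch to Center (1.2 → 3.3). Not NE.
(C, Center): Row gets 3.1, best alternative 2.4; Column gets 3.3, best alternative 1.9. No profitable deviation — NE.
(C, Right): Column can switch to Center (1.9 → 3.3). Not NE.
(The remaining 3 profiles each have a profitable deviation by the same check.)

Pure NE: (C, Center)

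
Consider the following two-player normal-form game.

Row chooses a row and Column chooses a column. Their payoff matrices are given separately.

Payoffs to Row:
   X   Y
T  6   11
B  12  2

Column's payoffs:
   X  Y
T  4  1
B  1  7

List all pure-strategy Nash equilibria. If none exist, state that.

none

Mark each player's best response to every combination of opponents' strategies; a profile where every player is best-responding is a pure Nash equilibrium.
Row against X: payoffs 6, 12 → best response B.
Row against Y: payoffs 11, 2 → best response T.
Column against T: payoffs 4, 1 → best response X.
Column against B: payoffs 1, 7 → best response Y.
No profile is a mutual best response for all players.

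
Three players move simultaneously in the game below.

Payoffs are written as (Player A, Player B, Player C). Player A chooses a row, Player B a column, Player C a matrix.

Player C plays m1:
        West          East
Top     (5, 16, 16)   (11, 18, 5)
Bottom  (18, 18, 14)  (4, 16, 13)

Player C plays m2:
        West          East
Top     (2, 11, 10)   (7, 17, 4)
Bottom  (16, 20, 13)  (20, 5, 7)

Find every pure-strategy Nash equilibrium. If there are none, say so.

(Top, West, m1): Player A can switch to Bottom (5 → 18). Not NE.
(Top, West, m2): Player A can switch to Bottom (2 → 16). Not NE.
(Top, East, m1): Player A gets 11, best alternative 4; Player B gets 18, best alternative 16; Player C gets 5, best alternative 4. No profitable deviation — NE.
(Top, East, m2): Player A can switch to Bottom (7 → 20). Not NE.
(Bottom, West, m1): Player A gets 18, best alternative 5; Player B gets 18, best alternative 16; Player C gets 14, best alternative 13. No profitable deviation — NE.
(Bottom, West, m2): Player C can switch to m1 (13 → 14). Not NE.
(Bottom, East, m1): Player A can switch to Top (4 → 11). Not NE.
(Bottom, East, m2): Player B can switch to West (5 → 20). Not NE.

(Top, East, m1), (Bottom, West, m1)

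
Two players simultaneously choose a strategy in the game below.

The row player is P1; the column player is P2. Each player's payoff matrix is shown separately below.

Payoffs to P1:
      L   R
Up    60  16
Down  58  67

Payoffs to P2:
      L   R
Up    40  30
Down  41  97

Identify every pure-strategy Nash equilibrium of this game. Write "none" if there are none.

Check each profile: it is a Nash equilibrium iff no player can strictly gain by switching unilaterally.
(Up, L): P1 gets 60, best alternative 58; P2 gets 40, best alternative 30. No profitable deviation — NE.
(Up, R): P1 can switch to Down (16 → 67). Not NE.
(Down, L): P1 can switch to Up (58 → 60). Not NE.
(Down, R): P1 gets 67, best alternative 16; P2 gets 97, best alternative 41. No profitable deviation — NE.

(Up, L) and (Down, R)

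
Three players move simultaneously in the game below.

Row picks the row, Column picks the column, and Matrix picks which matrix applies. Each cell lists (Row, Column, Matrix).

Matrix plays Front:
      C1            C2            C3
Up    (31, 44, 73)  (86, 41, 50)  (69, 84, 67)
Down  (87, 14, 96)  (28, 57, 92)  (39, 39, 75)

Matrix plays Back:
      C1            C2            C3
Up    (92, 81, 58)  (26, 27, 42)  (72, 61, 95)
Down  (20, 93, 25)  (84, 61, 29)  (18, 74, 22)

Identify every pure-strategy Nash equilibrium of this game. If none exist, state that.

none

(Up, C1, Front): Row can switch to Down (31 → 87). Not NE.
(Up, C1, Back): Matrix can switch to Front (58 → 73). Not NE.
(Up, C2, Front): Column can switch to C1 (41 → 44). Not NE.
(Up, C2, Back): Row can switch to Down (26 → 84). Not NE.
(Up, C3, Front): Matrix can switch to Back (67 → 95). Not NE.
(Up, C3, Back): Column can switch to C1 (61 → 81). Not NE.
(Down, C1, Front): Column can switch to C2 (14 → 57). Not NE.
(Down, C1, Back): Row can switch to Up (20 → 92). Not NE.
(Down, C2, Front): Row can switch to Up (28 → 86). Not NE.
(Down, C2, Back): Column can switch to C1 (61 → 93). Not NE.
(Down, C3, Front): Row can switch to Up (39 → 69). Not NE.
(Down, C3, Back): Row can switch to Up (18 → 72). Not NE.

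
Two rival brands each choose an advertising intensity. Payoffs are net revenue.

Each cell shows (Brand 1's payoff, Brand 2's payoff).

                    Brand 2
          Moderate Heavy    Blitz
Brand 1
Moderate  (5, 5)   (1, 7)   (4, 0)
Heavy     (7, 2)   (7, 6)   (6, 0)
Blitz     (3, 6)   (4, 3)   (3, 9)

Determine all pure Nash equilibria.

Brand 1 against Moderate: payoffs 5, 7, 3 → best response Heavy.
Brand 1 against Heavy: payoffs 1, 7, 4 → best response Heavy.
Brand 1 against Blitz: payoffs 4, 6, 3 → best response Heavy.
Brand 2 against Moderate: payoffs 5, 7, 0 → best response Heavy.
Brand 2 against Heavy: payoffs 2, 6, 0 → best response Heavy.
Brand 2 against Blitz: payoffs 6, 3, 9 → best response Blitz.
Mutual best responses: (Heavy, Heavy).

(Heavy, Heavy)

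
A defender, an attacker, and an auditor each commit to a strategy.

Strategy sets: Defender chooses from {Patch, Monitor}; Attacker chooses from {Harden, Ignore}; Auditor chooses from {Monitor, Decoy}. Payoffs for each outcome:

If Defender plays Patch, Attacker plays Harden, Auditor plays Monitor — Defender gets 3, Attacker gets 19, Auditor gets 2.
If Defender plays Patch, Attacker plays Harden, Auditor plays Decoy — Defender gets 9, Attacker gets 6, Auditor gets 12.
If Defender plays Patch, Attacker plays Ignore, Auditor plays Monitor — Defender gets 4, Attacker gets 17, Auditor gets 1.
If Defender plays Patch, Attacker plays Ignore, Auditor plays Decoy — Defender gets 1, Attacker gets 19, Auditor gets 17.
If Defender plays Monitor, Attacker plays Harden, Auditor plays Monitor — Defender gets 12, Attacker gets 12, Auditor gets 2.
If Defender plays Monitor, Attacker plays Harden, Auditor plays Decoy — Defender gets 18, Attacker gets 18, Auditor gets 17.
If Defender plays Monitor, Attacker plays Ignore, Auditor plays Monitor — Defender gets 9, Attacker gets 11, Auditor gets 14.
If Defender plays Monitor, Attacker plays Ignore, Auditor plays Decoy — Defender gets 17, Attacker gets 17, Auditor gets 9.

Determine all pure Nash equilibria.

The unique pure-strategy Nash equilibrium is (Monitor, Harden, Decoy).

(Patch, Harden, Monitor): Defender can switch to Monitor (3 → 12). Not NE.
(Patch, Harden, Decoy): Defender can switch to Monitor (9 → 18). Not NE.
(Patch, Ignore, Monitor): Defender can switch to Monitor (4 → 9). Not NE.
(Patch, Ignore, Decoy): Defender can switch to Monitor (1 → 17). Not NE.
(Monitor, Harden, Monitor): Auditor can switch to Decoy (2 → 17). Not NE.
(Monitor, Harden, Decoy): Defender gets 18, best alternative 9; Attacker gets 18, best alternative 17; Auditor gets 17, best alternative 2. No profitable deviation — NE.
(Monitor, Ignore, Monitor): Attacker can switch to Harden (11 → 12). Not NE.
(Monitor, Ignore, Decoy): Attacker can switch to Harden (17 → 18). Not NE.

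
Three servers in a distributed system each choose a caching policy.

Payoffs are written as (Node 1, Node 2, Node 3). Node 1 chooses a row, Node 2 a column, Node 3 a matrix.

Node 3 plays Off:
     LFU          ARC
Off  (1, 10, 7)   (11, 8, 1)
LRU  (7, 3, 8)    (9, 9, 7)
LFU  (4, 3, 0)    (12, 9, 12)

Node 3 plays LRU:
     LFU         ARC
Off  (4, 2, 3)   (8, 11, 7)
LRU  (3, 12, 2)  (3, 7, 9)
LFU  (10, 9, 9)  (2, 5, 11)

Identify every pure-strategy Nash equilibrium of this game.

Node 1 against (LFU, Off): payoffs 1, 7, 4 → best response LRU.
Node 1 against (LFU, LRU): payoffs 4, 3, 10 → best response LFU.
Node 1 against (ARC, Off): payoffs 11, 9, 12 → best response LFU.
Node 1 against (ARC, LRU): payoffs 8, 3, 2 → best response Off.
Node 2 against (Off, Off): payoffs 10, 8 → best response LFU.
Node 2 against (Off, LRU): payoffs 2, 11 → best response ARC.
Node 2 against (LRU, Off): payoffs 3, 9 → best response ARC.
Node 2 against (LRU, LRU): payoffs 12, 7 → best response LFU.
Node 2 against (LFU, Off): payoffs 3, 9 → best response ARC.
Node 2 against (LFU, LRU): payoffs 9, 5 → best response LFU.
Node 3 against (Off, LFU): payoffs 7, 3 → best response Off.
Node 3 against (Off, ARC): payoffs 1, 7 → best response LRU.
Node 3 against (LRU, LFU): payoffs 8, 2 → best response Off.
Node 3 against (LRU, ARC): payoffs 7, 9 → best response LRU.
Node 3 against (LFU, LFU): payoffs 0, 9 → best response LRU.
Node 3 against (LFU, ARC): payoffs 12, 11 → best response Off.
Mutual best responses: (Off, ARC, LRU); (LFU, LFU, LRU); (LFU, ARC, Off).

The pure Nash equilibria are (Off, ARC, LRU); (LFU, LFU, LRU); (LFU, ARC, Off).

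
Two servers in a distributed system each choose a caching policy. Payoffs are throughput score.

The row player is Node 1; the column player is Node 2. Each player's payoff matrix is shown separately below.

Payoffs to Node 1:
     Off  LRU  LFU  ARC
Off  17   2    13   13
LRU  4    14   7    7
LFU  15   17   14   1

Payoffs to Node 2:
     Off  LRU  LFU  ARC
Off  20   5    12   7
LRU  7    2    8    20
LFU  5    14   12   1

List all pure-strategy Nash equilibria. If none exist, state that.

(Off, Off): Node 1 gets 17, best alternative 15; Node 2 gets 20, best alternative 12. No profitable deviation — NE.
(Off, LRU): Node 1 can switch to LRU (2 → 14). Not NE.
(Off, LFU): Node 1 can switch to LFU (13 → 14). Not NE.
(Off, ARC): Node 2 can switch to Off (7 → 20). Not NE.
(LRU, Off): Node 1 can switch to Off (4 → 17). Not NE.
(LRU, LRU): Node 1 can switch to LFU (14 → 17). Not NE.
(LRU, LFU): Node 1 can switch to Off (7 → 13). Not NE.
(LFU, LRU): Node 1 gets 17, best alternative 14; Node 2 gets 14, best alternative 12. No profitable deviation — NE.
(The remaining 4 profiles each have a profitable deviation by the same check.)

Pure-strategy Nash equilibria: (Off, Off) and (LFU, LRU)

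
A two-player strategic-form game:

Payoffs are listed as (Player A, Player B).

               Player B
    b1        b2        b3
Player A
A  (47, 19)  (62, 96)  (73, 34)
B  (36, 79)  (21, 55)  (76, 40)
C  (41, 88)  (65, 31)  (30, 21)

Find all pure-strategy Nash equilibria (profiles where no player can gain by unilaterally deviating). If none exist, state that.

There is no pure-strategy Nash equilibrium.

Mark each player's best response to every combination of opponents' strategies; a profile where every player is best-responding is a pure Nash equilibrium.
Player A against b1: payoffs 47, 36, 41 → best response A.
Player A against b2: payoffs 62, 21, 65 → best response C.
Player A against b3: payoffs 73, 76, 30 → best response B.
Player B against A: payoffs 19, 96, 34 → best response b2.
Player B against B: payoffs 79, 55, 40 → best response b1.
Player B against C: payoffs 88, 31, 21 → best response b1.
No profile is a mutual best response for all players.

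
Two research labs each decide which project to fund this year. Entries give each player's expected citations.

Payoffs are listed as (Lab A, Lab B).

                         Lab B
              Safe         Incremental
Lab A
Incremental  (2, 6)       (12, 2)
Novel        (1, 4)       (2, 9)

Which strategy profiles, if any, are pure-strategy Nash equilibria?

Lab A against Safe: payoffs 2, 1 → best response Incremental.
Lab A against Incremental: payoffs 12, 2 → best response Incremental.
Lab B against Incremental: payoffs 6, 2 → best response Safe.
Lab B against Novel: payoffs 4, 9 → best response Incremental.
Mutual best responses: (Incremental, Safe).

(Incremental, Safe)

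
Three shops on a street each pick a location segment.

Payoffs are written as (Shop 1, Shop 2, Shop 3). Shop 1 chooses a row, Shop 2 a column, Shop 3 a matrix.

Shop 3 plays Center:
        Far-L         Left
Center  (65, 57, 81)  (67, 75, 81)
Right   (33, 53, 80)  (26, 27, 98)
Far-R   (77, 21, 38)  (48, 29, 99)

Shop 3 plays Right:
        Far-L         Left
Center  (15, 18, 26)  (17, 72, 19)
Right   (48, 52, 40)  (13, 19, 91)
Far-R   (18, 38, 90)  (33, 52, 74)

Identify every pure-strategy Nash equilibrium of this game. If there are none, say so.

The unique pure-strategy Nash equilibrium is (Center, Left, Center).

For each strategy profile, look for a profitable unilateral deviation.
(Center, Far-L, Center): Shop 1 can switch to Far-R (65 → 77). Not NE.
(Center, Far-L, Right): Shop 1 can switch to Right (15 → 48). Not NE.
(Center, Left, Center): Shop 1 gets 67, best alternative 48; Shop 2 gets 75, best alternative 57; Shop 3 gets 81, best alternative 19. No profitable deviation — NE.
(Center, Left, Right): Shop 1 can switch to Far-R (17 → 33). Not NE.
(Right, Far-L, Center): Shop 1 can switch to Center (33 → 65). Not NE.
(Right, Far-L, Right): Shop 3 can switch to Center (40 → 80). Not NE.
(Right, Left, Center): Shop 1 can switch to Center (26 → 67). Not NE.
(Right, Left, Right): Shop 1 can switch to Center (13 → 17). Not NE.
(Far-R, Far-L, Center): Shop 2 can switch to Left (21 → 29). Not NE.
(Far-R, Far-L, Right): Shop 1 can switch to Right (18 → 48). Not NE.
(Far-R, Left, Center): Shop 1 can switch to Center (48 → 67). Not NE.
(The remaining 1 profile has a profitable deviation by the same check.)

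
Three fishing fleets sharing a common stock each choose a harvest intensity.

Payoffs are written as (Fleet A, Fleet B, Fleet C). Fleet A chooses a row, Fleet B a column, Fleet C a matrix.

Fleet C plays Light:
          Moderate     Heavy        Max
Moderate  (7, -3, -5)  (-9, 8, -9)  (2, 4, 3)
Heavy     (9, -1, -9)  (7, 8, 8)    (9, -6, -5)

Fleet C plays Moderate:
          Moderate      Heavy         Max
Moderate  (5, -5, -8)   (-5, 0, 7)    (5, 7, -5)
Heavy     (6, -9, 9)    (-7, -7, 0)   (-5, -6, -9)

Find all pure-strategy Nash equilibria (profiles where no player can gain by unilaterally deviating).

For each player, find the best response to each opponent profile; mutual best responses are the pure NE.
Fleet A against (Moderate, Light): payoffs 7, 9 → best response Heavy.
Fleet A against (Moderate, Moderate): payoffs 5, 6 → best response Heavy.
Fleet A against (Heavy, Light): payoffs -9, 7 → best response Heavy.
Fleet A against (Heavy, Moderate): payoffs -5, -7 → best response Moderate.
Fleet A against (Max, Light): payoffs 2, 9 → best response Heavy.
Fleet A against (Max, Moderate): payoffs 5, -5 → best response Moderate.
Fleet B against (Moderate, Light): payoffs -3, 8, 4 → best response Heavy.
Fleet B against (Moderate, Moderate): payoffs -5, 0, 7 → best response Max.
Fleet B against (Heavy, Light): payoffs -1, 8, -6 → best response Heavy.
Fleet B against (Heavy, Moderate): payoffs -9, -7, -6 → best response Max.
Fleet C against (Moderate, Moderate): payoffs -5, -8 → best response Light.
Fleet C against (Moderate, Heavy): payoffs -9, 7 → best response Moderate.
Fleet C against (Moderate, Max): payoffs 3, -5 → best response Light.
Fleet C against (Heavy, Moderate): payoffs -9, 9 → best response Moderate.
Fleet C against (Heavy, Heavy): payoffs 8, 0 → best response Light.
Fleet C against (Heavy, Max): payoffs -5, -9 → best response Light.
Mutual best responses: (Heavy, Heavy, Light).

The unique pure-strategy Nash equilibrium is (Heavy, Heavy, Light).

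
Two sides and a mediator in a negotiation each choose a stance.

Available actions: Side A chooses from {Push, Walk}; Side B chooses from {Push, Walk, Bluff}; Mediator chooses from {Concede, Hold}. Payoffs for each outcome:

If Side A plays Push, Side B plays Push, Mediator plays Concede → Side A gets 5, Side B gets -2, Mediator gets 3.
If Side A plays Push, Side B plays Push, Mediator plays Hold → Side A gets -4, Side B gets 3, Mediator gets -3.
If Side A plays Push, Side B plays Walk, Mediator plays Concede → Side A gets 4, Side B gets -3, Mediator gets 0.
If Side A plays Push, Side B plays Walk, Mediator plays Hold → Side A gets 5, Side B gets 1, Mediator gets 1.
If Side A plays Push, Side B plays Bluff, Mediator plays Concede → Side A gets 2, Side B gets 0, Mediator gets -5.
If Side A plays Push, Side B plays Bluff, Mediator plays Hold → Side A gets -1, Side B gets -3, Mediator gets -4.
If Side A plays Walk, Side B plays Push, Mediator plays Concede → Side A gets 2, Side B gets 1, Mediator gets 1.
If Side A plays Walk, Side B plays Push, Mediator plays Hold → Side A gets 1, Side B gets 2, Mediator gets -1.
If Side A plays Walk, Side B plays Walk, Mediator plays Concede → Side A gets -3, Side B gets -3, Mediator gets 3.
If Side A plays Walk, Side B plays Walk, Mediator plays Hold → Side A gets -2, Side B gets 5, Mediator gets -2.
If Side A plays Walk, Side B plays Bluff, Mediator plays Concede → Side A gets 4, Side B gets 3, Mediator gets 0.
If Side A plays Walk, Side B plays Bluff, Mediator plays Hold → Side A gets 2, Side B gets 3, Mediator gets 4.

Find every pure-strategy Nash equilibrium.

This game has no pure Nash equilibrium.

(Push, Push, Concede): Side B can switch to Bluff (-2 → 0). Not NE.
(Push, Push, Hold): Side A can switch to Walk (-4 → 1). Not NE.
(Push, Walk, Concede): Side B can switch to Push (-3 → -2). Not NE.
(Push, Walk, Hold): Side B can switch to Push (1 → 3). Not NE.
(Push, Bluff, Concede): Side A can switch to Walk (2 → 4). Not NE.
(Push, Bluff, Hold): Side A can switch to Walk (-1 → 2). Not NE.
(Walk, Push, Concede): Side A can switch to Push (2 → 5). Not NE.
(Walk, Push, Hold): Side B can switch to Walk (2 → 5). Not NE.
(Walk, Walk, Concede): Side A can switch to Push (-3 → 4). Not NE.
(Walk, Walk, Hold): Side A can switch to Push (-2 → 5). Not NE.
(Walk, Bluff, Concede): Mediator can switch to Hold (0 → 4). Not NE.
(Walk, Bluff, Hold): Side B can switch to Walk (3 → 5). Not NE.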